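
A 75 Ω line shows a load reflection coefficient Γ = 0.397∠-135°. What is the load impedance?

Z_L ≈ 36.8 − j24.5 Ω

Z_L = Z_0·(1 + Γ)/(1 − Γ) = 75·(0.719 − j0.281)/(1.28 + j0.281)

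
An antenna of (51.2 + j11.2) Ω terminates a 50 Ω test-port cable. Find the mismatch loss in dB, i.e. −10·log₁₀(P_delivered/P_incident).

mismatch loss ≈ 0.0535 dB

Γ = (1.2 + j11.2)/(101.2 + j11.2), |Γ| = 0.111
|Γ|² = 0.0122, so P_del/P_inc = 1 − |Γ|² = 0.988
ML = −10·log₁₀(1 − |Γ|²)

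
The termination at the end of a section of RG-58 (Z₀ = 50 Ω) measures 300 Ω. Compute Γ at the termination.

Γ = (Z_L − Z_0)/(Z_L + Z_0) = (300 − 50)/(300 + 50) = 250/350

Γ = 0.714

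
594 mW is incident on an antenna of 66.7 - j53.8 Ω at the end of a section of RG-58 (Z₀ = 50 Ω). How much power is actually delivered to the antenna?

|Γ| = |(16.7 − j53.8)/(116.7 − j53.8)| = 0.438
|Γ|² = 0.192
P_refl = |Γ|²·P_inc = 114 mW, P_del = (1 − |Γ|²)·P_inc = 480 mW

P_delivered ≈ 480 mW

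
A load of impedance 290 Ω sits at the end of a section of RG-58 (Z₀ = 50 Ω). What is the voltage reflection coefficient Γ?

Γ = 0.706

Γ = (Z_L − Z_0)/(Z_L + Z_0) = (290 − 50)/(290 + 50) = 240/340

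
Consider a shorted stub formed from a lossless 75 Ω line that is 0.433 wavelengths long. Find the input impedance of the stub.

Z_in ≈ −j33.6 Ω

βl = 2π × 0.433 = 156°
tan(βl) = -0.448
For a shorted stub, Z_in = jZ_0·tan(βl)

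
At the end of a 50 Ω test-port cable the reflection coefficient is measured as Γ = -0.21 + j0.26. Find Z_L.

Z_L = Z_0·(1 + Γ)/(1 − Γ) = 50·(0.79 + j0.26)/(1.21 − j0.26)

Z_L ≈ 29 + j17 Ω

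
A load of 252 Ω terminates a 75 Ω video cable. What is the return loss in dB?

Γ = (252 − 75)/(252 + 75) = 0.541
RL = −20·log₁₀|Γ| = −20·log₁₀(0.541)

RL ≈ 5.33 dB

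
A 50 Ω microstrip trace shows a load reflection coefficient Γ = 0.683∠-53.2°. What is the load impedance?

Z_L = Z_0·(1 + Γ)/(1 − Γ) = 50·(1.41 − j0.547)/(0.591 + j0.547)

Z_L ≈ 41.2 − j84.4 Ω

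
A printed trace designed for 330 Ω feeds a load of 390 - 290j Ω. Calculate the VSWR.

Γ = (Z_L − Z_0)/(Z_L + Z_0) = (60 − j290)/(720 − j290)
|Γ| = 296/776 = 0.382
VSWR = (1 + |Γ|)/(1 − |Γ|) = 1.38/0.618

VSWR ≈ 2.23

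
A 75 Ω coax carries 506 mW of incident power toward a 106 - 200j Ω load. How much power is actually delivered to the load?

|Γ| = |(31 − j200)/(181 − j200)| = 0.75
|Γ|² = 0.563
P_refl = |Γ|²·P_inc = 285 mW, P_del = (1 − |Γ|²)·P_inc = 221 mW

P_delivered ≈ 221 mW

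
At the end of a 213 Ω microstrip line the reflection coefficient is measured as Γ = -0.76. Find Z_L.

Z_L = Z_0·(1 + Γ)/(1 − Γ) = 213·(0.24)/(1.76)

Z_L ≈ 29 Ω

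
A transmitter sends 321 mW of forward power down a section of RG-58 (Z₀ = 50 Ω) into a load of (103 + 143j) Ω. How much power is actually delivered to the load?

|Γ| = |(53 + j143)/(153 + j143)| = 0.728
|Γ|² = 0.53
P_refl = |Γ|²·P_inc = 170 mW, P_del = (1 − |Γ|²)·P_inc = 151 mW

P_delivered ≈ 151 mW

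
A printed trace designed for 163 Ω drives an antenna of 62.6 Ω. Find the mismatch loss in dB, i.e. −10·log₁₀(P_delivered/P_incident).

Γ = (62.6 − 163)/(62.6 + 163) = -0.445
|Γ|² = 0.198, so P_del/P_inc = 1 − |Γ|² = 0.802
ML = −10·log₁₀(1 − |Γ|²)

mismatch loss ≈ 0.959 dB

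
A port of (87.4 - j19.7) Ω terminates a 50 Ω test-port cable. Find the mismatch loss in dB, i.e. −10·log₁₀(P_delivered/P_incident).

Γ = (37.4 − j19.7)/(137.4 − j19.7), |Γ| = 0.305
|Γ|² = 0.0927, so P_del/P_inc = 1 − |Γ|² = 0.907
ML = −10·log₁₀(1 − |Γ|²)

mismatch loss ≈ 0.423 dB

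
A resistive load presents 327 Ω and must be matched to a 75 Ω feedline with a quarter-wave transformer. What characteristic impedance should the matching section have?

Z_qwt = √(Z_0·R_L) = √(75 × 327) = √24520

Z_qwt ≈ 157 Ω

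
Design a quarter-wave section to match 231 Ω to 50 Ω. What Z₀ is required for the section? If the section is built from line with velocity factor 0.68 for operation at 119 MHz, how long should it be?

Z_qwt ≈ 107 Ω; length ≈ 42.9 cm

Z_qwt = √(Z_0·R_L) = √(50 × 231) = √11550
λ = 0.68·c/f = 1.71 m, so l = λ/4 = 0.429 m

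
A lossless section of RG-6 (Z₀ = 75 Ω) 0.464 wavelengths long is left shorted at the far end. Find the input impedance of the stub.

Z_in ≈ −j17.3 Ω

βl = 2π × 0.464 = 167°
tan(βl) = -0.23
For a shorted stub, Z_in = jZ_0·tan(βl)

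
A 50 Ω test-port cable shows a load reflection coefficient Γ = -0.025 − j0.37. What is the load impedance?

Z_L ≈ 36.3 − j31.2 Ω

Z_L = Z_0·(1 + Γ)/(1 − Γ) = 50·(0.975 − j0.37)/(1.02 + j0.37)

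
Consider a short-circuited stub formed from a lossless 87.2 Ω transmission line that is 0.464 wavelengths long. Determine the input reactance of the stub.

βl = 2π × 0.464 = 167°
tan(βl) = -0.23
For a short-circuited stub, Z_in = jZ_0·tan(βl)

X_in ≈ -20.1 Ω (capacitive)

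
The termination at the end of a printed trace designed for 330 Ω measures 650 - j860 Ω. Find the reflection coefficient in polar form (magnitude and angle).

Γ = (Z_L − Z_0)/(Z_L + Z_0) = (320 − j860)/(980 − j860)
|Γ| = 918/1300 = 0.704

Γ ≈ 0.704 ∠ -28.3°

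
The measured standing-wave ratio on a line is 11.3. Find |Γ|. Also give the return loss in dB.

|Γ| = (S − 1)/(S + 1) = (11.3 − 1)/(11.3 + 1) = 10.3/12.3
RL = −20·log₁₀|Γ| = −20·log₁₀(0.837)

|Γ| ≈ 0.837; return loss ≈ 1.54 dB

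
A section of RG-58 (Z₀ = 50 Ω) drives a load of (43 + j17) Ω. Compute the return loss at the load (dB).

Γ = (-7 + j17)/(93 + j17), |Γ| = 0.194
RL = −20·log₁₀|Γ| = −20·log₁₀(0.194)

RL ≈ 14.2 dB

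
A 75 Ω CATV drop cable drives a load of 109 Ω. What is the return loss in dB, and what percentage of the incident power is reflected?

Γ = (109 − 75)/(109 + 75) = 0.185
RL = −20·log₁₀(0.185) = 14.7 dB
P_refl/P_inc = |Γ|² = 0.0341

RL ≈ 14.7 dB; 3.41% of incident power reflected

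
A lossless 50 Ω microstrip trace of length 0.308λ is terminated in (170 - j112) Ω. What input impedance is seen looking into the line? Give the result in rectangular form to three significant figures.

Z_in ≈ 13 + j26.2 Ω

βl = 2π × 0.308 = 111°
tan(βl) = tan(111°) = -2.62
Z_in = Z_0·(Z_L + jZ_0·tanβl)/(Z_0 + jZ_L·tanβl)
     = 50·(170 − j243)/(-244 − j446)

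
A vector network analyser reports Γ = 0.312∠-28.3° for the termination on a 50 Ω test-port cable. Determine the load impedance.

Z_L ≈ 82.4 − j27 Ω

Z_L = Z_0·(1 + Γ)/(1 − Γ) = 50·(1.27 − j0.148)/(0.725 + j0.148)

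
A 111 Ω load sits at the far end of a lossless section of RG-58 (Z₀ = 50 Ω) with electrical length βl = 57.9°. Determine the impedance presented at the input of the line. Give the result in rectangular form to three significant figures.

tan(βl) = tan(57.9°) = 1.59
Z_in = Z_0·(Z_L + jZ_0·tanβl)/(Z_0 + jZ_L·tanβl)
     = 50·(111 + j79.7)/(50 + j177)

Z_in ≈ 29.1 − j23.2 Ω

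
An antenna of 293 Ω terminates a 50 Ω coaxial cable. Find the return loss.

RL ≈ 2.99 dB

Γ = (293 − 50)/(293 + 50) = 0.708
RL = −20·log₁₀|Γ| = −20·log₁₀(0.708)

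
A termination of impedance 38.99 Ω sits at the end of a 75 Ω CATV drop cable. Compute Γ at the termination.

Γ = (Z_L − Z_0)/(Z_L + Z_0) = (38.99 − 75)/(38.99 + 75) = -36.01/114

Γ = -0.316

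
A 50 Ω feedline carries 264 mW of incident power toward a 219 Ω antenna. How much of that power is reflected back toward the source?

P_reflected ≈ 104 mW

Γ = (219 − 50)/(219 + 50) = 0.628
|Γ|² = 0.395
P_refl = |Γ|²·P_inc = 104 mW, P_del = (1 − |Γ|²)·P_inc = 160 mW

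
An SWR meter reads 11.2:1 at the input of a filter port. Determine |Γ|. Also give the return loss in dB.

|Γ| = (S − 1)/(S + 1) = (11.2 − 1)/(11.2 + 1) = 10.2/12.2
RL = −20·log₁₀|Γ| = −20·log₁₀(0.836)

|Γ| ≈ 0.836; return loss ≈ 1.56 dB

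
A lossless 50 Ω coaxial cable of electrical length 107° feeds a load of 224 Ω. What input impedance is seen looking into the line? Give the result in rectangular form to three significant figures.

Z_in ≈ 12.1 + j14.5 Ω

tan(βl) = tan(107°) = -3.27
Z_in = Z_0·(Z_L + jZ_0·tanβl)/(Z_0 + jZ_L·tanβl)
     = 50·(224 − j164)/(50 − j733)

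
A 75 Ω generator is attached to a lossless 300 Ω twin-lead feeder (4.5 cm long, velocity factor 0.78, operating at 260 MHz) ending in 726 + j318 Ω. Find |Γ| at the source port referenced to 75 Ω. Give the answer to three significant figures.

λ = v/f = 0.78·c / 260 MHz = 0.9 m
βl = 2π·l/λ = 2π × 0.05 = 18°
tan(βl) = 0.325
Z_in = Z_0·(Z_L + jZ_0·tanβl)/(Z_0 + jZ_L·tanβl) = 766 − j285 Ω
Γ_s = (Z_in − Z_s)/(Z_in + Z_s) = (691 − j285)/(841 − j285), |Γ_s| = 0.842

|Γ| ≈ 0.842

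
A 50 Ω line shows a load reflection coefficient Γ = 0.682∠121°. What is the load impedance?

Z_L ≈ 12.3 + j27 Ω

Z_L = Z_0·(1 + Γ)/(1 − Γ) = 50·(0.649 + j0.585)/(1.35 − j0.585)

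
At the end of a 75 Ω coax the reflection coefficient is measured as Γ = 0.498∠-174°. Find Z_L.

Z_L = Z_0·(1 + Γ)/(1 − Γ) = 75·(0.505 − j0.0521)/(1.5 + j0.0521)

Z_L ≈ 25.2 − j3.49 Ω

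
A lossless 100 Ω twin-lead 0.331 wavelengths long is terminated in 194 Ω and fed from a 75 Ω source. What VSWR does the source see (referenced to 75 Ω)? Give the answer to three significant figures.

βl = 2π × 0.331 = 119°
tan(βl) = -1.79
Z_in = Z_0·(Z_L + jZ_0·tanβl)/(Z_0 + jZ_L·tanβl) = 62.4 + j37.8 Ω
Γ_s = (Z_in − Z_s)/(Z_in + Z_s) = (-12.6 + j37.8)/(137 + j37.8), |Γ_s| = 0.28
VSWR = (1 + |Γ_s|)/(1 − |Γ_s|)

VSWR ≈ 1.78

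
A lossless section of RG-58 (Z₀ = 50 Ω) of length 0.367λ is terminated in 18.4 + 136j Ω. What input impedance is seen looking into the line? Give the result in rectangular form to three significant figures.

Z_in ≈ 2.52 + j20.4 Ω

βl = 2π × 0.367 = 132°
tan(βl) = tan(132°) = -1.11
Z_in = Z_0·(Z_L + jZ_0·tanβl)/(Z_0 + jZ_L·tanβl)
     = 50·(18.4 + j80.7)/(200 − j20.3)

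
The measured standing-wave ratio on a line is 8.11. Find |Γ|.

|Γ| ≈ 0.78

|Γ| = (S − 1)/(S + 1) = (8.11 − 1)/(8.11 + 1) = 7.11/9.11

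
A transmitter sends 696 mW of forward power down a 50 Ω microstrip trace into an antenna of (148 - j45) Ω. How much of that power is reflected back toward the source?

P_reflected ≈ 196 mW

|Γ| = |(98 − j45)/(198 − j45)| = 0.531
|Γ|² = 0.282
P_refl = |Γ|²·P_inc = 196 mW, P_del = (1 − |Γ|²)·P_inc = 500 mW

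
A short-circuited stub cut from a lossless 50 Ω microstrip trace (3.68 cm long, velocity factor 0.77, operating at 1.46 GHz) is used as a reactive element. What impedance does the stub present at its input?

λ = v/f = 0.77·c / 1.46 GHz = 0.158 m
βl = 2π·l/λ = 2π × 0.233 = 83.7°
tan(βl) = 9.1
For a short-circuited stub, Z_in = jZ_0·tan(βl)

Z_in ≈ +j455 Ω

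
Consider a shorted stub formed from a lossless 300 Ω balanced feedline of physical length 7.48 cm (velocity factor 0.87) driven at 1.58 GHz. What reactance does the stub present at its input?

X_in ≈ -91.6 Ω (capacitive)

λ = v/f = 0.87·c / 1.58 GHz = 0.165 m
βl = 2π·l/λ = 2π × 0.453 = 163°
tan(βl) = -0.305
For a shorted stub, Z_in = jZ_0·tan(βl)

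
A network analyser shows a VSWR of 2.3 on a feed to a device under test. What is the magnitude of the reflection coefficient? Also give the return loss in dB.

|Γ| ≈ 0.394; return loss ≈ 8.09 dB

|Γ| = (S − 1)/(S + 1) = (2.3 − 1)/(2.3 + 1) = 1.3/3.3
RL = −20·log₁₀|Γ| = −20·log₁₀(0.394)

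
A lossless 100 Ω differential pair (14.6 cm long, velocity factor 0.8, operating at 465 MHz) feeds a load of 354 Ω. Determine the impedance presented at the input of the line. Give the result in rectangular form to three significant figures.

Z_in ≈ 29.4 + j19.2 Ω

λ = v/f = 0.8·c / 465 MHz = 0.516 m
βl = 2π·l/λ = 2π × 0.283 = 102°
tan(βl) = tan(102°) = -4.77
Z_in = Z_0·(Z_L + jZ_0·tanβl)/(Z_0 + jZ_L·tanβl)
     = 100·(354 − j477)/(100 − j1690)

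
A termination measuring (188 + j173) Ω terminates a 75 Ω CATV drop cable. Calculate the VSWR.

VSWR ≈ 4.82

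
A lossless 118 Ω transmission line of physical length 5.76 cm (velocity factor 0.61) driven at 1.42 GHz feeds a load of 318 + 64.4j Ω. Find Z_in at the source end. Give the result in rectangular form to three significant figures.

λ = v/f = 0.61·c / 1.42 GHz = 0.129 m
βl = 2π·l/λ = 2π × 0.447 = 161°
tan(βl) = tan(161°) = -0.346
Z_in = Z_0·(Z_L + jZ_0·tanβl)/(Z_0 + jZ_L·tanβl)
     = 118·(318 + j23.5)/(140 − j110)

Z_in ≈ 156 + j142 Ω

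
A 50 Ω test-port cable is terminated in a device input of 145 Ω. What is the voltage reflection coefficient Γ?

Γ = (Z_L − Z_0)/(Z_L + Z_0) = (145 − 50)/(145 + 50) = 95/195

Γ = 0.487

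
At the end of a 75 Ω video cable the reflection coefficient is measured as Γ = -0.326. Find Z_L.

Z_L = Z_0·(1 + Γ)/(1 − Γ) = 75·(0.674)/(1.33)

Z_L ≈ 38.1 Ω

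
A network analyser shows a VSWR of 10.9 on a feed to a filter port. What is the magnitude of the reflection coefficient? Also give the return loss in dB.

|Γ| = (S − 1)/(S + 1) = (10.9 − 1)/(10.9 + 1) = 9.9/11.9
RL = −20·log₁₀|Γ| = −20·log₁₀(0.832)

|Γ| ≈ 0.832; return loss ≈ 1.6 dB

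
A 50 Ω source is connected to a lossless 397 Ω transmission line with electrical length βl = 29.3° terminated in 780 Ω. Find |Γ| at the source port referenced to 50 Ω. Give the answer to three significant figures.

tan(βl) = 0.561
Z_in = Z_0·(Z_L + jZ_0·tanβl)/(Z_0 + jZ_L·tanβl) = 463 − j288 Ω
Γ_s = (Z_in − Z_s)/(Z_in + Z_s) = (413 − j288)/(513 − j288), |Γ_s| = 0.856

|Γ| ≈ 0.856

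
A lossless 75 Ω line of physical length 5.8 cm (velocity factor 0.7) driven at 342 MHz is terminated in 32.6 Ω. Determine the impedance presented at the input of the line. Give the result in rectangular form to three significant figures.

λ = v/f = 0.7·c / 342 MHz = 0.614 m
βl = 2π·l/λ = 2π × 0.0945 = 34°
tan(βl) = tan(34°) = 0.675
Z_in = Z_0·(Z_L + jZ_0·tanβl)/(Z_0 + jZ_L·tanβl)
     = 75·(32.6 + j50.6)/(75 + j22)

Z_in ≈ 43.7 + j37.8 Ω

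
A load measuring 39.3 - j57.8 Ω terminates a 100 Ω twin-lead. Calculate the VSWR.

Γ = (Z_L − Z_0)/(Z_L + Z_0) = (-60.7 − j57.8)/(139.3 − j57.8)
|Γ| = 83.8/151 = 0.556
VSWR = (1 + |Γ|)/(1 − |Γ|) = 1.56/0.444

VSWR ≈ 3.5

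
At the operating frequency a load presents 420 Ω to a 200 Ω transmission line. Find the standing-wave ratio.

VSWR ≈ 2.1

For a purely resistive load, VSWR = R_L/Z_0 or Z_0/R_L (whichever > 1) = 420/200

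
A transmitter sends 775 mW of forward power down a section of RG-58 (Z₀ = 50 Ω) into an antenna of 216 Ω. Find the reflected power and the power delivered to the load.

P_reflected ≈ 302 mW; P_delivered ≈ 473 mW

Γ = (216 − 50)/(216 + 50) = 0.624
|Γ|² = 0.389
P_refl = |Γ|²·P_inc = 302 mW, P_del = (1 − |Γ|²)·P_inc = 473 mW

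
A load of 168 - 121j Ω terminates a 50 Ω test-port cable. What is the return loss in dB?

RL ≈ 3.38 dB

Γ = (118 − j121)/(218 − j121), |Γ| = 0.678
RL = −20·log₁₀|Γ| = −20·log₁₀(0.678)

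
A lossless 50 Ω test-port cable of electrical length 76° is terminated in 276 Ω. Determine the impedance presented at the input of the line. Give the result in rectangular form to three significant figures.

tan(βl) = tan(76°) = 4.01
Z_in = Z_0·(Z_L + jZ_0·tanβl)/(Z_0 + jZ_L·tanβl)
     = 50·(276 + j201)/(50 + j1110)

Z_in ≈ 9.6 − j12 Ω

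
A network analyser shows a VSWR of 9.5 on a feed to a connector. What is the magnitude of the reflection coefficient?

|Γ| = (S − 1)/(S + 1) = (9.5 − 1)/(9.5 + 1) = 8.5/10.5

|Γ| ≈ 0.81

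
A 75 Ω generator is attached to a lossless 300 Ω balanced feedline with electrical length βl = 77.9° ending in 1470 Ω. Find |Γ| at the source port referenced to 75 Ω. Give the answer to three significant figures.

tan(βl) = 4.66
Z_in = Z_0·(Z_L + jZ_0·tanβl)/(Z_0 + jZ_L·tanβl) = 63.9 − j61.5 Ω
Γ_s = (Z_in − Z_s)/(Z_in + Z_s) = (-11.1 − j61.5)/(139 − j61.5), |Γ_s| = 0.411

|Γ| ≈ 0.411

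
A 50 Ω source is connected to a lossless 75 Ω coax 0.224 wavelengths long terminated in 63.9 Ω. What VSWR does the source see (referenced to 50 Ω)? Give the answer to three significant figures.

VSWR ≈ 1.75

βl = 2π × 0.224 = 80.6°
tan(βl) = 6.07
Z_in = Z_0·(Z_L + jZ_0·tanβl)/(Z_0 + jZ_L·tanβl) = 87.2 + j4.5 Ω
Γ_s = (Z_in − Z_s)/(Z_in + Z_s) = (37.2 + j4.5)/(137 + j4.5), |Γ_s| = 0.273
VSWR = (1 + |Γ_s|)/(1 − |Γ_s|)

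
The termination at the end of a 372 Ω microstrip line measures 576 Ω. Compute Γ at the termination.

Γ = 0.215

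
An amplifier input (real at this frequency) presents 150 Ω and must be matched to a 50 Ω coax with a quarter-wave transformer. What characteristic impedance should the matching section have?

Z_qwt = √(Z_0·R_L) = √(50 × 150) = √7500

Z_qwt ≈ 86.6 Ω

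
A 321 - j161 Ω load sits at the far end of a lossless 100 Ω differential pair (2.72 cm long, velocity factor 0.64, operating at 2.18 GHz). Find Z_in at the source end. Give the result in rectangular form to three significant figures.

Z_in ≈ 31.3 + j50.7 Ω

λ = v/f = 0.64·c / 2.18 GHz = 0.0881 m
βl = 2π·l/λ = 2π × 0.309 = 111°
tan(βl) = tan(111°) = -2.58
Z_in = Z_0·(Z_L + jZ_0·tanβl)/(Z_0 + jZ_L·tanβl)
     = 100·(321 − j419)/(-316 − j828)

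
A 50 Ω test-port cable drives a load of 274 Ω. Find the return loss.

Γ = (274 − 50)/(274 + 50) = 0.691
RL = −20·log₁₀|Γ| = −20·log₁₀(0.691)

RL ≈ 3.21 dB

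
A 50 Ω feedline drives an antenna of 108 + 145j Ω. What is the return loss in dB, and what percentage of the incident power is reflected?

Γ = (58 + j145)/(158 + j145), |Γ| = 0.728
RL = −20·log₁₀(0.728) = 2.75 dB
P_refl/P_inc = |Γ|² = 0.53

RL ≈ 2.75 dB; 53% of incident power reflected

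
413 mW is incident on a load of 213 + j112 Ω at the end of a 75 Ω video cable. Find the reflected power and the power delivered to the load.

|Γ| = |(138 + j112)/(288 + j112)| = 0.575
|Γ|² = 0.331
P_refl = |Γ|²·P_inc = 137 mW, P_del = (1 − |Γ|²)·P_inc = 276 mW

P_reflected ≈ 137 mW; P_delivered ≈ 276 mW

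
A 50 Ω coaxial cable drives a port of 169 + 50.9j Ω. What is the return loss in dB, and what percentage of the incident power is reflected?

RL ≈ 4.8 dB; 33.1% of incident power reflected

Γ = (119 + j50.9)/(219 + j50.9), |Γ| = 0.576
RL = −20·log₁₀(0.576) = 4.8 dB
P_refl/P_inc = |Γ|² = 0.331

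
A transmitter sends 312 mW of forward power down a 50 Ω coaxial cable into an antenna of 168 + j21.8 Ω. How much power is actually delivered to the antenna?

P_delivered ≈ 218 mW

|Γ| = |(118 + j21.8)/(218 + j21.8)| = 0.548
|Γ|² = 0.3
P_refl = |Γ|²·P_inc = 93.6 mW, P_del = (1 − |Γ|²)·P_inc = 218 mW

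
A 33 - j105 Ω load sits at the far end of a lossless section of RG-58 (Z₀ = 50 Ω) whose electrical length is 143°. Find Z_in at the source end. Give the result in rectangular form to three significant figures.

Z_in ≈ 88.2 + j170 Ω

tan(βl) = tan(143°) = -0.754
Z_in = Z_0·(Z_L + jZ_0·tanβl)/(Z_0 + jZ_L·tanβl)
     = 50·(33 − j143)/(-29.1 − j24.9)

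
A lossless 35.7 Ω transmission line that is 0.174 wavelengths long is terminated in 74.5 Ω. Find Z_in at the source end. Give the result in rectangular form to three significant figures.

βl = 2π × 0.174 = 62.6°
tan(βl) = tan(62.6°) = 1.93
Z_in = Z_0·(Z_L + jZ_0·tanβl)/(Z_0 + jZ_L·tanβl)
     = 35.7·(74.5 + j69)/(35.7 + j144)

Z_in ≈ 20.4 − j13.4 Ω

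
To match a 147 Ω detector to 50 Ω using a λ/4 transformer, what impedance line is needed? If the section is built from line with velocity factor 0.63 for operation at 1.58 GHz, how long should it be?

Z_qwt ≈ 85.7 Ω; length ≈ 2.99 cm

Z_qwt = √(Z_0·R_L) = √(50 × 147) = √7350
λ = 0.63·c/f = 0.12 m, so l = λ/4 = 0.0299 m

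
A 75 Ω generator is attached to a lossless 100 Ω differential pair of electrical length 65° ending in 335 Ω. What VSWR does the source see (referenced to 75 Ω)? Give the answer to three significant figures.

tan(βl) = 2.14
Z_in = Z_0·(Z_L + jZ_0·tanβl)/(Z_0 + jZ_L·tanβl) = 35.7 − j41.7 Ω
Γ_s = (Z_in − Z_s)/(Z_in + Z_s) = (-39.3 − j41.7)/(111 − j41.7), |Γ_s| = 0.485
VSWR = (1 + |Γ_s|)/(1 − |Γ_s|)

VSWR ≈ 2.88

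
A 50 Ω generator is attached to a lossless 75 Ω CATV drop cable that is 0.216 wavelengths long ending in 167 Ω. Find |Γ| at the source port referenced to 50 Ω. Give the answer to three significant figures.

βl = 2π × 0.216 = 77.8°
tan(βl) = 4.61
Z_in = Z_0·(Z_L + jZ_0·tanβl)/(Z_0 + jZ_L·tanβl) = 34.9 − j12.9 Ω
Γ_s = (Z_in − Z_s)/(Z_in + Z_s) = (-15.1 − j12.9)/(84.9 − j12.9), |Γ_s| = 0.231

|Γ| ≈ 0.231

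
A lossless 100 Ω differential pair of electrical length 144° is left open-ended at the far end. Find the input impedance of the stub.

Z_in ≈ +j138 Ω

tan(βl) = -0.727
For an open-ended stub, Z_in = −jZ_0·cot(βl) = −jZ_0/tan(βl)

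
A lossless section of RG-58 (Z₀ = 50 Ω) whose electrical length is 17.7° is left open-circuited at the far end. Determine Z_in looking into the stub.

Z_in ≈ −j157 Ω

tan(βl) = 0.319
For an open-circuited stub, Z_in = −jZ_0·cot(βl) = −jZ_0/tan(βl)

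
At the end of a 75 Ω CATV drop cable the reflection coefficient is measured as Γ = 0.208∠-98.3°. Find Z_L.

Z_L = Z_0·(1 + Γ)/(1 − Γ) = 75·(0.97 − j0.206)/(1.03 + j0.206)

Z_L ≈ 65 − j28 Ω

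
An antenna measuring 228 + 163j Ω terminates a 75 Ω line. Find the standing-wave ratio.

VSWR ≈ 4.71

Γ = (Z_L − Z_0)/(Z_L + Z_0) = (153 + j163)/(303 + j163)
|Γ| = 224/344 = 0.65
VSWR = (1 + |Γ|)/(1 − |Γ|) = 1.65/0.35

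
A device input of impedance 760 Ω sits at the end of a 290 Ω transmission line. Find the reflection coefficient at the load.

Γ = (Z_L − Z_0)/(Z_L + Z_0) = (760 − 290)/(760 + 290) = 470/1050

Γ = 0.448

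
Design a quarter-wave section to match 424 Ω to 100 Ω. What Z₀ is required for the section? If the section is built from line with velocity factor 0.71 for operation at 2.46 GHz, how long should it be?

Z_qwt = √(Z_0·R_L) = √(100 × 424) = √42400
λ = 0.71·c/f = 0.0866 m, so l = λ/4 = 0.0216 m

Z_qwt ≈ 206 Ω; length ≈ 2.16 cm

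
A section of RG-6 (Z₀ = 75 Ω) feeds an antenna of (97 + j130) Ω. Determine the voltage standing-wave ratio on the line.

VSWR ≈ 4.15

Γ = (Z_L − Z_0)/(Z_L + Z_0) = (22 + j130)/(172 + j130)
|Γ| = 132/216 = 0.612
VSWR = (1 + |Γ|)/(1 − |Γ|) = 1.61/0.388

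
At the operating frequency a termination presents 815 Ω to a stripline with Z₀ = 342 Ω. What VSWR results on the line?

For a purely resistive load, VSWR = R_L/Z_0 or Z_0/R_L (whichever > 1) = 815/342

VSWR ≈ 2.38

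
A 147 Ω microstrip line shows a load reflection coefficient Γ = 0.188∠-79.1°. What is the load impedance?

Z_L ≈ 147 − j56.3 Ω

Z_L = Z_0·(1 + Γ)/(1 − Γ) = 147·(1.04 − j0.185)/(0.964 + j0.185)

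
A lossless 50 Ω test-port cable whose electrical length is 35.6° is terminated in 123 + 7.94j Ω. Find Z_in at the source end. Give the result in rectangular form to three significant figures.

tan(βl) = tan(35.6°) = 0.716
Z_in = Z_0·(Z_L + jZ_0·tanβl)/(Z_0 + jZ_L·tanβl)
     = 50·(123 + j43.7)/(44.3 + j88.1)

Z_in ≈ 47.9 − j45.8 Ω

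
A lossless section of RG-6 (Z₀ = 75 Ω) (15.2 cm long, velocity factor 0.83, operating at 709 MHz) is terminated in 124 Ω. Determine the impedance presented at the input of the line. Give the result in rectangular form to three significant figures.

λ = v/f = 0.83·c / 709 MHz = 0.351 m
βl = 2π·l/λ = 2π × 0.433 = 156°
tan(βl) = tan(156°) = -0.449
Z_in = Z_0·(Z_L + jZ_0·tanβl)/(Z_0 + jZ_L·tanβl)
     = 75·(124 − j33.7)/(75 − j55.7)

Z_in ≈ 96 + j37.6 Ω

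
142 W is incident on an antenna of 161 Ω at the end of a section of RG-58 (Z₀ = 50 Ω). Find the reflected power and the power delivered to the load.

Γ = (161 − 50)/(161 + 50) = 0.526
|Γ|² = 0.277
P_refl = |Γ|²·P_inc = 39.3 W, P_del = (1 − |Γ|²)·P_inc = 103 W

P_reflected ≈ 39.3 W; P_delivered ≈ 103 W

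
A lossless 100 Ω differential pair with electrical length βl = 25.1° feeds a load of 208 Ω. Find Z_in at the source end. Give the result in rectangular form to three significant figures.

tan(βl) = tan(25.1°) = 0.468
Z_in = Z_0·(Z_L + jZ_0·tanβl)/(Z_0 + jZ_L·tanβl)
     = 100·(208 + j46.8)/(100 + j97.4)

Z_in ≈ 130 − j79.9 Ω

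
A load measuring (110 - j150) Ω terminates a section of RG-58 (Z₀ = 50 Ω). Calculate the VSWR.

Γ = (Z_L − Z_0)/(Z_L + Z_0) = (60 − j150)/(160 − j150)
|Γ| = 162/219 = 0.737
VSWR = (1 + |Γ|)/(1 − |Γ|) = 1.74/0.263

VSWR ≈ 6.59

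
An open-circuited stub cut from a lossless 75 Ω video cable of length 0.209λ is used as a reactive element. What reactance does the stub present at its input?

βl = 2π × 0.209 = 75.2°
tan(βl) = 3.8
For an open-circuited stub, Z_in = −jZ_0·cot(βl) = −jZ_0/tan(βl)

X_in ≈ -19.8 Ω (capacitive)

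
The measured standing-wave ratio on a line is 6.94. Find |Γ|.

|Γ| ≈ 0.748

|Γ| = (S − 1)/(S + 1) = (6.94 − 1)/(6.94 + 1) = 5.94/7.94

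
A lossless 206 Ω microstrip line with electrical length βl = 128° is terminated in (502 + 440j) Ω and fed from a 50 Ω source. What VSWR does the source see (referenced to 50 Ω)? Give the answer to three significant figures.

tan(βl) = -1.28
Z_in = Z_0·(Z_L + jZ_0·tanβl)/(Z_0 + jZ_L·tanβl) = 56 + j94 Ω
Γ_s = (Z_in − Z_s)/(Z_in + Z_s) = (5.95 + j94)/(106 + j94), |Γ_s| = 0.665
VSWR = (1 + |Γ_s|)/(1 − |Γ_s|)

VSWR ≈ 4.97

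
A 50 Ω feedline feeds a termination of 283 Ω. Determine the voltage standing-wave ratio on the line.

VSWR ≈ 5.66

Γ = (283 − 50)/(283 + 50) = 0.7
VSWR = (1 + 0.7)/(1 − 0.7)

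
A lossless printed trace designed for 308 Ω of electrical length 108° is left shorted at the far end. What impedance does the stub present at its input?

tan(βl) = -3.08
For a shorted stub, Z_in = jZ_0·tan(βl)

Z_in ≈ −j948 Ω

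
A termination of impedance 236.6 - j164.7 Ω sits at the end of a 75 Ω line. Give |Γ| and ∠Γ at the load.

Γ = (Z_L − Z_0)/(Z_L + Z_0) = (161.6 − j164.7)/(311.6 − j164.7)
|Γ| = 231/352 = 0.655

Γ ≈ 0.655 ∠ -17.7°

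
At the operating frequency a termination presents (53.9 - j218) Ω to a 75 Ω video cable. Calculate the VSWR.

Γ = (Z_L − Z_0)/(Z_L + Z_0) = (-21.1 − j218)/(128.9 − j218)
|Γ| = 219/253 = 0.865
VSWR = (1 + |Γ|)/(1 − |Γ|) = 1.86/0.135

VSWR ≈ 13.8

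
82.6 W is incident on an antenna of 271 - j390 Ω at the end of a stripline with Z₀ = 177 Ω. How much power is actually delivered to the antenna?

|Γ| = |(94 − j390)/(448 − j390)| = 0.675
|Γ|² = 0.456
P_refl = |Γ|²·P_inc = 37.7 W, P_del = (1 − |Γ|²)·P_inc = 44.9 W

P_delivered ≈ 44.9 W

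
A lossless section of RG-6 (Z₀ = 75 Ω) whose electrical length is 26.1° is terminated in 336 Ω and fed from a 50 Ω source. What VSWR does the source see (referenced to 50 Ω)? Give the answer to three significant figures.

tan(βl) = 0.49
Z_in = Z_0·(Z_L + jZ_0·tanβl)/(Z_0 + jZ_L·tanβl) = 71.6 − j120 Ω
Γ_s = (Z_in − Z_s)/(Z_in + Z_s) = (21.6 − j120)/(122 − j120), |Γ_s| = 0.715
VSWR = (1 + |Γ_s|)/(1 − |Γ_s|)

VSWR ≈ 6.02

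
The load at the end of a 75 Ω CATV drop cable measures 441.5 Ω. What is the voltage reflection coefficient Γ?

Γ = 0.71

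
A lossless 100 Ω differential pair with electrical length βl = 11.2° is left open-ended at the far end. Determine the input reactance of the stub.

X_in ≈ -505 Ω (capacitive)

tan(βl) = 0.198
For an open-ended stub, Z_in = −jZ_0·cot(βl) = −jZ_0/tan(βl)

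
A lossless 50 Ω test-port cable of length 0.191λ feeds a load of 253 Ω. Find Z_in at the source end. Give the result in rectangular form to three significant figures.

Z_in ≈ 11.3 − j18.6 Ω

βl = 2π × 0.191 = 68.8°
tan(βl) = tan(68.8°) = 2.57
Z_in = Z_0·(Z_L + jZ_0·tanβl)/(Z_0 + jZ_L·tanβl)
     = 50·(253 + j129)/(50 + j651)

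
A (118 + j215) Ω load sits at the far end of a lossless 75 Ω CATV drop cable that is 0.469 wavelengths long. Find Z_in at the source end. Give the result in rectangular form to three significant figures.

βl = 2π × 0.469 = 169°
tan(βl) = tan(169°) = -0.197
Z_in = Z_0·(Z_L + jZ_0·tanβl)/(Z_0 + jZ_L·tanβl)
     = 75·(118 + j200)/(117 − j23.3)

Z_in ≈ 48.1 + j137 Ω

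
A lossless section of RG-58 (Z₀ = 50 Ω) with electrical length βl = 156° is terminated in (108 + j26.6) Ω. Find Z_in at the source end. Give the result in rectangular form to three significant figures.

tan(βl) = tan(156°) = -0.445
Z_in = Z_0·(Z_L + jZ_0·tanβl)/(Z_0 + jZ_L·tanβl)
     = 50·(108 + j4.34)/(61.8 − j48.1)

Z_in ≈ 52.7 + j44.5 Ω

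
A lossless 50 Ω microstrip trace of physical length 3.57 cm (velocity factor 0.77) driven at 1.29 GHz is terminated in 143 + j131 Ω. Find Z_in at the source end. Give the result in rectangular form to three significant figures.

λ = v/f = 0.77·c / 1.29 GHz = 0.179 m
βl = 2π·l/λ = 2π × 0.199 = 71.8°
tan(βl) = tan(71.8°) = 3.04
Z_in = Z_0·(Z_L + jZ_0·tanβl)/(Z_0 + jZ_L·tanβl)
     = 50·(143 + j283)/(-348 + j434)

Z_in ≈ 11.8 − j25.9 Ω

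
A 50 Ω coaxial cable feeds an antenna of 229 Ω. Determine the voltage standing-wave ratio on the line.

Γ = (229 − 50)/(229 + 50) = 0.642
VSWR = (1 + 0.642)/(1 − 0.642)

VSWR ≈ 4.58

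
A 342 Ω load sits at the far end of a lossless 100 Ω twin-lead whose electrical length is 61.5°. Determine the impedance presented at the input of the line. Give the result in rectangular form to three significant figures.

tan(βl) = tan(61.5°) = 1.84
Z_in = Z_0·(Z_L + jZ_0·tanβl)/(Z_0 + jZ_L·tanβl)
     = 100·(342 + j184)/(100 + j630)

Z_in ≈ 36.9 − j48.4 Ω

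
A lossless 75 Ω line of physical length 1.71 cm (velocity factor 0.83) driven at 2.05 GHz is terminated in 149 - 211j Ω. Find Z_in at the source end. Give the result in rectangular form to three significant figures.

Z_in ≈ 14.5 − j34.9 Ω

λ = v/f = 0.83·c / 2.05 GHz = 0.121 m
βl = 2π·l/λ = 2π × 0.141 = 50.7°
tan(βl) = tan(50.7°) = 1.22
Z_in = Z_0·(Z_L + jZ_0·tanβl)/(Z_0 + jZ_L·tanβl)
     = 75·(149 − j119)/(333 + j182)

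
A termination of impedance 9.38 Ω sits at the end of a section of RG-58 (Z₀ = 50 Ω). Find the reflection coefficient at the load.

Γ = -0.684

Γ = (Z_L − Z_0)/(Z_L + Z_0) = (9.38 − 50)/(9.38 + 50) = -40.62/59.38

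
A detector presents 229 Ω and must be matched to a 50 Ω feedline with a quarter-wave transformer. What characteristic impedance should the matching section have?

Z_qwt ≈ 107 Ω

Z_qwt = √(Z_0·R_L) = √(50 × 229) = √11450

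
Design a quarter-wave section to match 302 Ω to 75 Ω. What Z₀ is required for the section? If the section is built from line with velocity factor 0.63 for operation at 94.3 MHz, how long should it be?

Z_qwt = √(Z_0·R_L) = √(75 × 302) = √22650
λ = 0.63·c/f = 2 m, so l = λ/4 = 0.501 m

Z_qwt ≈ 150 Ω; length ≈ 50.1 cm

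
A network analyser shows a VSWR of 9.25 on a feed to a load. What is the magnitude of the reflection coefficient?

|Γ| ≈ 0.805

|Γ| = (S − 1)/(S + 1) = (9.25 − 1)/(9.25 + 1) = 8.25/10.2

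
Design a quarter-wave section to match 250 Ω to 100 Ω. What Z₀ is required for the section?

Z_qwt = √(Z_0·R_L) = √(100 × 250) = √25000

Z_qwt ≈ 158 Ω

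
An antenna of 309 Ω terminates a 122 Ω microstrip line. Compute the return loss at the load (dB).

RL ≈ 7.25 dB

Γ = (309 − 122)/(309 + 122) = 0.434
RL = −20·log₁₀|Γ| = −20·log₁₀(0.434)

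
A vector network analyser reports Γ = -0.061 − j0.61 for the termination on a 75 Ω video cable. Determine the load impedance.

Z_L = Z_0·(1 + Γ)/(1 − Γ) = 75·(0.939 − j0.61)/(1.06 + j0.61)

Z_L ≈ 31.3 − j61.1 Ω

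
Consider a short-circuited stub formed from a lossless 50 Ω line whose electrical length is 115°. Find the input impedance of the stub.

tan(βl) = -2.14
For a short-circuited stub, Z_in = jZ_0·tan(βl)

Z_in ≈ −j107 Ω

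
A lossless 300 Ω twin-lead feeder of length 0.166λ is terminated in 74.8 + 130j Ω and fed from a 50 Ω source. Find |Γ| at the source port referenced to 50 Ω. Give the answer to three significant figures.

|Γ| ≈ 0.932

βl = 2π × 0.166 = 59.8°
tan(βl) = 1.72
Z_in = Z_0·(Z_L + jZ_0·tanβl)/(Z_0 + jZ_L·tanβl) = 1190 + j536 Ω
Γ_s = (Z_in − Z_s)/(Z_in + Z_s) = (1140 + j536)/(1240 + j536), |Γ_s| = 0.932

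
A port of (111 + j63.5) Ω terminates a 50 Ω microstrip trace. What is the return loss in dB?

Γ = (61 + j63.5)/(161 + j63.5), |Γ| = 0.509
RL = −20·log₁₀|Γ| = −20·log₁₀(0.509)

RL ≈ 5.87 dB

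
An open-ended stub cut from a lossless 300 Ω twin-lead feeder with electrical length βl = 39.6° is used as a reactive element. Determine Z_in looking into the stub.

Z_in ≈ −j363 Ω

tan(βl) = 0.827
For an open-ended stub, Z_in = −jZ_0·cot(βl) = −jZ_0/tan(βl)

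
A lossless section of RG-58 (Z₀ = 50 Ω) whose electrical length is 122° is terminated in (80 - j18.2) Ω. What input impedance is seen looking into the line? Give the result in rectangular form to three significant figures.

tan(βl) = tan(122°) = -1.6
Z_in = Z_0·(Z_L + jZ_0·tanβl)/(Z_0 + jZ_L·tanβl)
     = 50·(80 − j98.2)/(20.9 − j128)

Z_in ≈ 42.3 + j24.3 Ω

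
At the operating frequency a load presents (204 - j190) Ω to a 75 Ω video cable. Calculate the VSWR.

Γ = (Z_L − Z_0)/(Z_L + Z_0) = (129 − j190)/(279 − j190)
|Γ| = 230/338 = 0.68
VSWR = (1 + |Γ|)/(1 − |Γ|) = 1.68/0.32

VSWR ≈ 5.26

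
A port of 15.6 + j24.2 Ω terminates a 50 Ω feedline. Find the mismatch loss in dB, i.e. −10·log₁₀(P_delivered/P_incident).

Γ = (-34.4 + j24.2)/(65.6 + j24.2), |Γ| = 0.602
|Γ|² = 0.362, so P_del/P_inc = 1 − |Γ|² = 0.638
ML = −10·log₁₀(1 − |Γ|²)

mismatch loss ≈ 1.95 dB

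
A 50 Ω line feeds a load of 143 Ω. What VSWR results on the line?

VSWR ≈ 2.86

Γ = (143 − 50)/(143 + 50) = 0.482
VSWR = (1 + 0.482)/(1 − 0.482)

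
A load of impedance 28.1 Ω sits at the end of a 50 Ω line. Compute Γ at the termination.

Γ = (Z_L − Z_0)/(Z_L + Z_0) = (28.1 − 50)/(28.1 + 50) = -21.9/78.1

Γ = -0.28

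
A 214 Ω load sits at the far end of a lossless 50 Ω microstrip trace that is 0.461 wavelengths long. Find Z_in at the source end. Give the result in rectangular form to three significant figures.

βl = 2π × 0.461 = 166°
tan(βl) = tan(166°) = -0.25
Z_in = Z_0·(Z_L + jZ_0·tanβl)/(Z_0 + jZ_L·tanβl)
     = 50·(214 − j12.5)/(50 − j53.5)

Z_in ≈ 106 + j101 Ω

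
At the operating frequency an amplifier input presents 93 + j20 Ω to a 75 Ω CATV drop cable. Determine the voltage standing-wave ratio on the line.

Γ = (Z_L − Z_0)/(Z_L + Z_0) = (18 + j20)/(168 + j20)
|Γ| = 26.9/169 = 0.159
VSWR = (1 + |Γ|)/(1 − |Γ|) = 1.16/0.841

VSWR ≈ 1.38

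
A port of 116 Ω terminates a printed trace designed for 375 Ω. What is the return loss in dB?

RL ≈ 5.56 dB

Γ = (116 − 375)/(116 + 375) = -0.527
RL = −20·log₁₀|Γ| = −20·log₁₀(0.527)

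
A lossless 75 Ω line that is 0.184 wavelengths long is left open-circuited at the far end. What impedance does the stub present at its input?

Z_in ≈ −j33 Ω

βl = 2π × 0.184 = 66.2°
tan(βl) = 2.27
For an open-circuited stub, Z_in = −jZ_0·cot(βl) = −jZ_0/tan(βl)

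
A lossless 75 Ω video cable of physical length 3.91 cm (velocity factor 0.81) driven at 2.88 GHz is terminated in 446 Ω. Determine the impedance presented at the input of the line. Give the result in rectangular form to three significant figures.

λ = v/f = 0.81·c / 2.88 GHz = 0.0844 m
βl = 2π·l/λ = 2π × 0.463 = 167°
tan(βl) = tan(167°) = -0.234
Z_in = Z_0·(Z_L + jZ_0·tanβl)/(Z_0 + jZ_L·tanβl)
     = 75·(446 − j17.6)/(75 − j104)

Z_in ≈ 160 + j205 Ω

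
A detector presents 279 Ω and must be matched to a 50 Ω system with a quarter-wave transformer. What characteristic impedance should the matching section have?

Z_qwt = √(Z_0·R_L) = √(50 × 279) = √13950

Z_qwt ≈ 118 Ω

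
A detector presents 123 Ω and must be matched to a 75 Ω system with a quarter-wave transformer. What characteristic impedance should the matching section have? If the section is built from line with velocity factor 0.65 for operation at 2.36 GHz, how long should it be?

Z_qwt ≈ 96 Ω; length ≈ 2.07 cm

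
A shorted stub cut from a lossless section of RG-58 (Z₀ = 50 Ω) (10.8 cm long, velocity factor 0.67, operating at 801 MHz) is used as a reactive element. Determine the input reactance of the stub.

λ = v/f = 0.67·c / 801 MHz = 0.251 m
βl = 2π·l/λ = 2π × 0.43 = 155°
tan(βl) = -0.468
For a shorted stub, Z_in = jZ_0·tan(βl)

X_in ≈ -23.4 Ω (capacitive)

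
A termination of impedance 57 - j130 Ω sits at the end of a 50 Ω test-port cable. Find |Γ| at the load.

|Γ| ≈ 0.773

Γ = (Z_L − Z_0)/(Z_L + Z_0) = (7 − j130)/(107 − j130)
|Γ| = 130/168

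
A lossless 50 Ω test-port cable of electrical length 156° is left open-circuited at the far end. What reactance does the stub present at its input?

X_in ≈ 112 Ω (inductive)

tan(βl) = -0.445
For an open-circuited stub, Z_in = −jZ_0·cot(βl) = −jZ_0/tan(βl)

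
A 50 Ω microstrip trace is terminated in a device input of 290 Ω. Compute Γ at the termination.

Γ = 0.706

Γ = (Z_L − Z_0)/(Z_L + Z_0) = (290 − 50)/(290 + 50) = 240/340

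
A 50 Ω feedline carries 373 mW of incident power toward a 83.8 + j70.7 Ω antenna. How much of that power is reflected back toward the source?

P_reflected ≈ 100 mW

|Γ| = |(33.8 + j70.7)/(133.8 + j70.7)| = 0.518
|Γ|² = 0.268
P_refl = |Γ|²·P_inc = 100 mW, P_del = (1 − |Γ|²)·P_inc = 273 mW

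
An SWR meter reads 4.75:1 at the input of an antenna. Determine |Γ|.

|Γ| ≈ 0.652

|Γ| = (S − 1)/(S + 1) = (4.75 − 1)/(4.75 + 1) = 3.75/5.75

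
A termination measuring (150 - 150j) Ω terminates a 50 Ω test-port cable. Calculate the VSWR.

VSWR ≈ 6.17

Γ = (Z_L − Z_0)/(Z_L + Z_0) = (100 − j150)/(200 − j150)
|Γ| = 180/250 = 0.721
VSWR = (1 + |Γ|)/(1 − |Γ|) = 1.72/0.279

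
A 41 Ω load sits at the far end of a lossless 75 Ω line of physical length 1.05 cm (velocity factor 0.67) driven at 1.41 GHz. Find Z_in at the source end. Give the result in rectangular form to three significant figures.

λ = v/f = 0.67·c / 1.41 GHz = 0.143 m
βl = 2π·l/λ = 2π × 0.0737 = 26.5°
tan(βl) = tan(26.5°) = 0.499
Z_in = Z_0·(Z_L + jZ_0·tanβl)/(Z_0 + jZ_L·tanβl)
     = 75·(41 + j37.4)/(75 + j20.5)

Z_in ≈ 47.7 + j24.4 Ω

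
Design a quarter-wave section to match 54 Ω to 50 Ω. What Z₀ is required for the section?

Z_qwt = √(Z_0·R_L) = √(50 × 54) = √2700

Z_qwt ≈ 52 Ω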